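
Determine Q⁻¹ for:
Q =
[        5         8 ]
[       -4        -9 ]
det(Q) = -13
Q⁻¹ =
[     9/13      8/13 ]
[    -4/13     -5/13 ]

For a 2×2 matrix Q = [[a, b], [c, d]] with det(Q) ≠ 0, Q⁻¹ = (1/det(Q)) * [[d, -b], [-c, a]].
det(Q) = (5)*(-9) - (8)*(-4) = -45 + 32 = -13.
Q⁻¹ = (1/-13) * [[-9, -8], [4, 5]].
Dividing each entry by -13 and reducing:
Q⁻¹ =
[     9/13      8/13 ]
[    -4/13     -5/13 ]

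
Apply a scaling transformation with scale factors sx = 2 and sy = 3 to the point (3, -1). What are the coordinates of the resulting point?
(6, -3)

Scaling matrix:
[[2, 0], [0, 3]]
Result: (3 × 2, -1 × 3) = (6, -3)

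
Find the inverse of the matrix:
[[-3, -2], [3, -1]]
[[-1/9, 2/9], [-1/3, -1/3]]

For [[a,b],[c,d]], inverse = (1/det)·[[d,-b],[-c,a]]
det = -3·-1 - -2·3 = 9
Inverse = (1/9)·[[-1, 2], [-3, -3]]
        = [[-1/9, 2/9], [-1/3, -1/3]]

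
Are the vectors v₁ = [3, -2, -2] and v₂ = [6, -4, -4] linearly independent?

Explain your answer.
No, linearly dependent (v₂ = 2·v₁)

Check whether there is a scalar k with v₂ = k·v₁.
Comparing components, k = 2 satisfies 2·[3, -2, -2] = [6, -4, -4].
Since v₂ is a scalar multiple of v₁, the two vectors are linearly dependent.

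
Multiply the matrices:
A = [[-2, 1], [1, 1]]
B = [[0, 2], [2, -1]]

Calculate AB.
[[2, -5], [2, 1]]

Each entry (i,j) of AB = sum over k of A[i][k]*B[k][j].
(AB)[0][0] = (-2)*(0) + (1)*(2) = 2
(AB)[0][1] = (-2)*(2) + (1)*(-1) = -5
(AB)[1][0] = (1)*(0) + (1)*(2) = 2
(AB)[1][1] = (1)*(2) + (1)*(-1) = 1
AB = [[2, -5], [2, 1]]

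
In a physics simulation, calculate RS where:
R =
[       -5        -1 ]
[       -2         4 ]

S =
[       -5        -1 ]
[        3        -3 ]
RS =
[       22         8 ]
[       22       -10 ]

Matrix multiplication: (RS)[i][j] = sum over k of R[i][k] * S[k][j].
  (RS)[0][0] = (-5)*(-5) + (-1)*(3) = 22
  (RS)[0][1] = (-5)*(-1) + (-1)*(-3) = 8
  (RS)[1][0] = (-2)*(-5) + (4)*(3) = 22
  (RS)[1][1] = (-2)*(-1) + (4)*(-3) = -10
RS =
[       22         8 ]
[       22       -10 ]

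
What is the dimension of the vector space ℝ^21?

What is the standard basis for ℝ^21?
Dimension = 21; standard basis = {e_1, e_2, e_3, …, e_21}

ℝ^21 is the space of 21-tuples of real numbers; its dimension is 21.
The standard basis consists of 21 vectors: e_1, e_2, e_3, …, e_21, where e_i is the vector with 1 in position i and 0 elsewhere.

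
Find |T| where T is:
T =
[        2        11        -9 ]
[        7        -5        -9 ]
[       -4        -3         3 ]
det(T) = 450

Expand along row 0 (cofactor expansion): det(T) = a*(e*i - f*h) - b*(d*i - f*g) + c*(d*h - e*g), where the 3×3 is [[a, b, c], [d, e, f], [g, h, i]].
Minor M_00 = (-5)*(3) - (-9)*(-3) = -15 - 27 = -42.
Minor M_01 = (7)*(3) - (-9)*(-4) = 21 - 36 = -15.
Minor M_02 = (7)*(-3) - (-5)*(-4) = -21 - 20 = -41.
det(T) = (2)*(-42) - (11)*(-15) + (-9)*(-41) = -84 + 165 + 369 = 450.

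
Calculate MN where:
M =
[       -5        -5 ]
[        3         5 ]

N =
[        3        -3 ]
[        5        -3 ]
MN =
[      -40        30 ]
[       34       -24 ]

Matrix multiplication: (MN)[i][j] = sum over k of M[i][k] * N[k][j].
  (MN)[0][0] = (-5)*(3) + (-5)*(5) = -40
  (MN)[0][1] = (-5)*(-3) + (-5)*(-3) = 30
  (MN)[1][0] = (3)*(3) + (5)*(5) = 34
  (MN)[1][1] = (3)*(-3) + (5)*(-3) = -24
MN =
[      -40        30 ]
[       34       -24 ]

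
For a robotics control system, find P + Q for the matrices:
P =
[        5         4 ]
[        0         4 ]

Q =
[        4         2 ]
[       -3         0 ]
P + Q =
[        9         6 ]
[       -3         4 ]

Matrix addition is elementwise: (P+Q)[i][j] = P[i][j] + Q[i][j].
  (P+Q)[0][0] = (5) + (4) = 9
  (P+Q)[0][1] = (4) + (2) = 6
  (P+Q)[1][0] = (0) + (-3) = -3
  (P+Q)[1][1] = (4) + (0) = 4
P + Q =
[        9         6 ]
[       -3         4 ]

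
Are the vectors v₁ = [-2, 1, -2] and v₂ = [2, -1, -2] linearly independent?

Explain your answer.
Yes, linearly independent

Two vectors are linearly dependent iff one is a scalar multiple of the other.
No single scalar k satisfies v₂ = k·v₁ (the ratios of corresponding entries disagree), so v₁ and v₂ are linearly independent.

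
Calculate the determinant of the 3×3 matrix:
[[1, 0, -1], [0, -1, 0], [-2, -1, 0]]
2

Expansion along first row:
det = 1·det([[-1,0],[-1,0]]) - 0·det([[0,0],[-2,0]]) + -1·det([[0,-1],[-2,-1]])
    = 1·(-1·0 - 0·-1) - 0·(0·0 - 0·-2) + -1·(0·-1 - -1·-2)
    = 1·0 - 0·0 + -1·-2
    = 0 + 0 + 2 = 2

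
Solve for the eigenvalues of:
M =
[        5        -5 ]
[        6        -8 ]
λ = -5, 2

Solve det(M - λI) = 0. For a 2×2 matrix the characteristic equation is λ² - (trace)λ + det = 0.
trace(M) = a + d = 5 - 8 = -3.
det(M) = a*d - b*c = (5)*(-8) - (-5)*(6) = -40 + 30 = -10.
Characteristic equation: λ² - (-3)λ + (-10) = 0.
Discriminant = (-3)² - 4*(-10) = 9 + 40 = 49.
λ = (-3 ± √49) / 2 = (-3 ± 7) / 2 = -5, 2.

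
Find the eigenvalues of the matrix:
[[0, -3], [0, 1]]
λ = 0 and λ = 1

Characteristic equation: det(A - λI) = 0
λ² - (trace)λ + (det) = 0
λ² - (1)λ + (0) = 0
λ² - 1λ + 0 = 0
Solving: λ = 0, 1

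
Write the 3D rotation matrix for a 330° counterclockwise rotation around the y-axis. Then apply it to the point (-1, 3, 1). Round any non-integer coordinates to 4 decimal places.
R = [[√3/2, 0, -1/2], [0, 1, 0], [1/2, 0, √3/2]]; R·(-1, 3, 1) = (-1.3660, 3.0000, 0.3660)

Rotation matrix for 330° around y-axis:
cos(330°) = √3/2, sin(330°) = -1/2
R = [[√3/2, 0, -1/2], [0, 1, 0], [1/2, 0, √3/2]]
Apply to (-1, 3, 1): R·[-1, 3, 1]ᵀ = (-1.3660, 3.0000, 0.3660)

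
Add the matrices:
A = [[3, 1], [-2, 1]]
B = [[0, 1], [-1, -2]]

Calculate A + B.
[[3, 2], [-3, -1]]

Add corresponding elements:
(3)+(0)=3
(1)+(1)=2
(-2)+(-1)=-3
(1)+(-2)=-1
A + B = [[3, 2], [-3, -1]]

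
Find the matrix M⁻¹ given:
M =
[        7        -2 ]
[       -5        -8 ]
det(M) = -66
M⁻¹ =
[     4/33     -1/33 ]
[    -5/66     -7/66 ]

For a 2×2 matrix M = [[a, b], [c, d]] with det(M) ≠ 0, M⁻¹ = (1/det(M)) * [[d, -b], [-c, a]].
det(M) = (7)*(-8) - (-2)*(-5) = -56 - 10 = -66.
M⁻¹ = (1/-66) * [[-8, 2], [5, 7]].
Dividing each entry by -66 and reducing:
M⁻¹ =
[     4/33     -1/33 ]
[    -5/66     -7/66 ]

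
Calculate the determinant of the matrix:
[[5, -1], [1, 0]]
1

For a 2×2 matrix [[a, b], [c, d]], det = ad - bc
det = (5)(0) - (-1)(1) = 0 - -1 = 1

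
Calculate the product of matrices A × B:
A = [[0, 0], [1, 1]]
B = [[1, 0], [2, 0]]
[[0, 0], [3, 0]]

Matrix multiplication:
C[0][0] = 0×1 + 0×2 = 0
C[0][1] = 0×0 + 0×0 = 0
C[1][0] = 1×1 + 1×2 = 3
C[1][1] = 1×0 + 1×0 = 0
Result: [[0, 0], [3, 0]]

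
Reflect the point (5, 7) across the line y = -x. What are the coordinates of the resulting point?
(-7, -5)

Reflection across line y = -x: (5, 7) → (-7, -5)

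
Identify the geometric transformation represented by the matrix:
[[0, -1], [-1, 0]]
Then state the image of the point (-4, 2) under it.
reflection across the line y = -x; image of (-4, 2) is (-2, 4)

This is a symmetric orthogonal matrix with determinant -1, which characterizes a reflection in ℝ².
The matrix [[0, -1], [-1, 0]] represents: reflection across the line y = -x.
Applying it to (-4, 2): [0·-4 + -1·2, -1·-4 + 0·2] = (-2, 4).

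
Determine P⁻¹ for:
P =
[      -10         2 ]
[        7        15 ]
det(P) = -164
P⁻¹ =
[  -15/164      1/82 ]
[    7/164      5/82 ]

For a 2×2 matrix P = [[a, b], [c, d]] with det(P) ≠ 0, P⁻¹ = (1/det(P)) * [[d, -b], [-c, a]].
det(P) = (-10)*(15) - (2)*(7) = -150 - 14 = -164.
P⁻¹ = (1/-164) * [[15, -2], [-7, -10]].
Dividing each entry by -164 and reducing:
P⁻¹ =
[  -15/164      1/82 ]
[    7/164      5/82 ]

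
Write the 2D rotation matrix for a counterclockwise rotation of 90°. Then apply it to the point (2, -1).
R = [[0, -1], [1, 0]]; R·(2, -1) = (1, 2)

Rotation matrix formula: R(θ) = [[cos θ, -sin θ], [sin θ, cos θ]]
For θ = 90°:
cos(90°) = 0
sin(90°) = 1
R = [[0, -1], [1, 0]]
Apply to (2, -1): [0·2 + (-1)·-1, 1·2 + 0·-1] = (1, 2)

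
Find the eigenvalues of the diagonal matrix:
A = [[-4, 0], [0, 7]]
λ₁ = -4, λ₂ = 7

The characteristic polynomial of A is det(A - λI) = (-4 - λ)(7 - λ) = 0.
The roots are λ = -4 and λ = 7, so the eigenvalues are the diagonal entries.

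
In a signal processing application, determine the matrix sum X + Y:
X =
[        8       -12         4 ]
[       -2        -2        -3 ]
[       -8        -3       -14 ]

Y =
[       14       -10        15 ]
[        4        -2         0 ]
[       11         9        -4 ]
X + Y =
[       22       -22        19 ]
[        2        -4        -3 ]
[        3         6       -18 ]

Matrix addition is elementwise: (X+Y)[i][j] = X[i][j] + Y[i][j].
  (X+Y)[0][0] = (8) + (14) = 22
  (X+Y)[0][1] = (-12) + (-10) = -22
  (X+Y)[0][2] = (4) + (15) = 19
  (X+Y)[1][0] = (-2) + (4) = 2
  (X+Y)[1][1] = (-2) + (-2) = -4
  (X+Y)[1][2] = (-3) + (0) = -3
  (X+Y)[2][0] = (-8) + (11) = 3
  (X+Y)[2][1] = (-3) + (9) = 6
  (X+Y)[2][2] = (-14) + (-4) = -18
X + Y =
[       22       -22        19 ]
[        2        -4        -3 ]
[        3         6       -18 ]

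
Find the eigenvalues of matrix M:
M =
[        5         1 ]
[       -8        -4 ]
λ = -3, 4

Solve det(M - λI) = 0. For a 2×2 matrix the characteristic equation is λ² - (trace)λ + det = 0.
trace(M) = a + d = 5 - 4 = 1.
det(M) = a*d - b*c = (5)*(-4) - (1)*(-8) = -20 + 8 = -12.
Characteristic equation: λ² - (1)λ + (-12) = 0.
Discriminant = (1)² - 4*(-12) = 1 + 48 = 49.
λ = (1 ± √49) / 2 = (1 ± 7) / 2 = -3, 4.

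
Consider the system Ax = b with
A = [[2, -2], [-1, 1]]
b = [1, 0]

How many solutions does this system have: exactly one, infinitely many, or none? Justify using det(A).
No solution

det(A) = (2)*(1) - (-2)*(-1) = 0, so A is singular.
The column space of A is span(column 1) = span([2, -1]).
b = [1, 0] is not a scalar multiple of column 1, so b ∉ column space and the system is inconsistent — no solution.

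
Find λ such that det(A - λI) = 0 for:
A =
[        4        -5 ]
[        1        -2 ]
λ = -1, 3

Solve det(A - λI) = 0. For a 2×2 matrix the characteristic equation is λ² - (trace)λ + det = 0.
trace(A) = a + d = 4 - 2 = 2.
det(A) = a*d - b*c = (4)*(-2) - (-5)*(1) = -8 + 5 = -3.
Characteristic equation: λ² - (2)λ + (-3) = 0.
Discriminant = (2)² - 4*(-3) = 4 + 12 = 16.
λ = (2 ± √16) / 2 = (2 ± 4) / 2 = -1, 3.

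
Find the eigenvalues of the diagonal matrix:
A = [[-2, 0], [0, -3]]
λ₁ = -2, λ₂ = -3

The characteristic polynomial of A is det(A - λI) = (-2 - λ)(-3 - λ) = 0.
The roots are λ = -2 and λ = -3, so the eigenvalues are the diagonal entries.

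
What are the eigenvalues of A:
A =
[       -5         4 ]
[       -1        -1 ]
λ = -3, -3

Solve det(A - λI) = 0. For a 2×2 matrix the characteristic equation is λ² - (trace)λ + det = 0.
trace(A) = a + d = -5 - 1 = -6.
det(A) = a*d - b*c = (-5)*(-1) - (4)*(-1) = 5 + 4 = 9.
Characteristic equation: λ² - (-6)λ + (9) = 0.
Discriminant = (-6)² - 4*(9) = 36 - 36 = 0.
λ = (-6 ± √0) / 2 = (-6 ± 0) / 2 = -3, -3.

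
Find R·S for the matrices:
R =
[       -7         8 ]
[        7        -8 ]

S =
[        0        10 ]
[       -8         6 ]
RS =
[      -64       -22 ]
[       64        22 ]

Matrix multiplication: (RS)[i][j] = sum over k of R[i][k] * S[k][j].
  (RS)[0][0] = (-7)*(0) + (8)*(-8) = -64
  (RS)[0][1] = (-7)*(10) + (8)*(6) = -22
  (RS)[1][0] = (7)*(0) + (-8)*(-8) = 64
  (RS)[1][1] = (7)*(10) + (-8)*(6) = 22
RS =
[      -64       -22 ]
[       64        22 ]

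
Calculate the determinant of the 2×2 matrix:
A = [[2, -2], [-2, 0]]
-4

For A = [[a, b], [c, d]], det(A) = a*d - b*c.
det(A) = (2)*(0) - (-2)*(-2) = 0 - 4 = -4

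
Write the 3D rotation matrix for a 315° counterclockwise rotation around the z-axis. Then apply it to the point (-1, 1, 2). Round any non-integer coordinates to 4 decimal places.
R = [[√2/2, √2/2, 0], [-√2/2, √2/2, 0], [0, 0, 1]]; R·(-1, 1, 2) = (0.0000, 1.4142, 2.0000)

Rotation matrix for 315° around z-axis:
cos(315°) = √2/2, sin(315°) = -√2/2
R = [[√2/2, √2/2, 0], [-√2/2, √2/2, 0], [0, 0, 1]]
Apply to (-1, 1, 2): R·[-1, 1, 2]ᵀ = (0.0000, 1.4142, 2.0000)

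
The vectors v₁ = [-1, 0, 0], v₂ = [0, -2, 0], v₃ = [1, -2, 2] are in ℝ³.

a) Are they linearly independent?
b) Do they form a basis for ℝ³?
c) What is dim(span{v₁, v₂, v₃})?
Yes independent, yes basis, dim = 3

Stack v₁, v₂, v₃ as rows of a 3×3 matrix.
[[-1, 0, 0]; [0, -2, 0]; [1, -2, 2]] is already lower triangular with nonzero diagonal entries (-1, -2, 2), so its determinant is the product of the diagonal entries, det = (-1)·(-2)·(2) = 4 ≠ 0, and the rows are linearly independent.
Three linearly independent vectors in ℝ³ form a basis for ℝ³, so dim(span{v₁,v₂,v₃}) = 3.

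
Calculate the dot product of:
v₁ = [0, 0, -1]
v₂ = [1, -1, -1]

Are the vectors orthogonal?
1, No

The dot product is the sum of products of corresponding components.
v₁·v₂ = (0)*(1) + (0)*(-1) + (-1)*(-1) = 0 + 0 + 1 = 1.
Two vectors are orthogonal iff their dot product is 0; here the dot product is 1, so the vectors are not orthogonal.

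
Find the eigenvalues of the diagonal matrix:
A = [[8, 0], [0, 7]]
λ₁ = 8, λ₂ = 7

The characteristic polynomial of A is det(A - λI) = (8 - λ)(7 - λ) = 0.
The roots are λ = 8 and λ = 7, so the eigenvalues are the diagonal entries.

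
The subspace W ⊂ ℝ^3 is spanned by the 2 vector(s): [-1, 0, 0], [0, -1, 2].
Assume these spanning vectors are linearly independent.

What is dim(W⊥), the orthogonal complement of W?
dim(W⊥) = 1

For any subspace W of ℝ^n, dim(W) + dim(W⊥) = n (the whole-space dimension).
Here the given 2 vectors are linearly independent, so dim(W) = 2.
Thus dim(W⊥) = n - dim(W) = 3 - 2 = 1.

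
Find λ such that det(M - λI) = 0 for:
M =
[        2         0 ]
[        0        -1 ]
λ = -1, 2

Solve det(M - λI) = 0. For a 2×2 matrix the characteristic equation is λ² - (trace)λ + det = 0.
trace(M) = a + d = 2 - 1 = 1.
det(M) = a*d - b*c = (2)*(-1) - (0)*(0) = -2 - 0 = -2.
Characteristic equation: λ² - (1)λ + (-2) = 0.
Discriminant = (1)² - 4*(-2) = 1 + 8 = 9.
λ = (1 ± √9) / 2 = (1 ± 3) / 2 = -1, 2.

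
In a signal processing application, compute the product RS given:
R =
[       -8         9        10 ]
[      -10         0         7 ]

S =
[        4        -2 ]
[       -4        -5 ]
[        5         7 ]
RS =
[      -18        41 ]
[       -5        69 ]

Matrix multiplication: (RS)[i][j] = sum over k of R[i][k] * S[k][j].
  (RS)[0][0] = (-8)*(4) + (9)*(-4) + (10)*(5) = -18
  (RS)[0][1] = (-8)*(-2) + (9)*(-5) + (10)*(7) = 41
  (RS)[1][0] = (-10)*(4) + (0)*(-4) + (7)*(5) = -5
  (RS)[1][1] = (-10)*(-2) + (0)*(-5) + (7)*(7) = 69
RS =
[      -18        41 ]
[       -5        69 ]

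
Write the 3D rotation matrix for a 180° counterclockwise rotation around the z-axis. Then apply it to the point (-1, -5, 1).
R = [[-1, 0, 0], [0, -1, 0], [0, 0, 1]]; R·(-1, -5, 1) = (1, 5, 1)

Rotation matrix for 180° around z-axis:
cos(180°) = -1, sin(180°) = 0
R = [[-1, 0, 0], [0, -1, 0], [0, 0, 1]]
Apply to (-1, -5, 1): R·[-1, -5, 1]ᵀ = (1, 5, 1)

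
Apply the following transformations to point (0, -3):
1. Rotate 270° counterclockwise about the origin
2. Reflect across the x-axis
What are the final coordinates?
(-3, 0)

Step 1: Rotate 270° → (-3, 0)
Step 2: Reflect across the x-axis → (-3, 0)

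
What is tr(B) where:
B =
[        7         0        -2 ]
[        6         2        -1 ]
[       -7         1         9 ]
tr(B) = 7 + 2 + 9 = 18

The trace of a square matrix is the sum of its diagonal entries.
Diagonal entries of B: B[0][0] = 7, B[1][1] = 2, B[2][2] = 9.
tr(B) = 7 + 2 + 9 = 18.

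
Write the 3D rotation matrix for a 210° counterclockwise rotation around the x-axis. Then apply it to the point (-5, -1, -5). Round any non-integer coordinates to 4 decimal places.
R = [[1, 0, 0], [0, -√3/2, 1/2], [0, -1/2, -√3/2]]; R·(-5, -1, -5) = (-5.0000, -1.6340, 4.8301)

Rotation matrix for 210° around x-axis:
cos(210°) = -√3/2, sin(210°) = -1/2
R = [[1, 0, 0], [0, -√3/2, 1/2], [0, -1/2, -√3/2]]
Apply to (-5, -1, -5): R·[-5, -1, -5]ᵀ = (-5.0000, -1.6340, 4.8301)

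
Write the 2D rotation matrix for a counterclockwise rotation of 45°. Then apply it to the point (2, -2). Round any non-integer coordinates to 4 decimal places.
R = [[√2/2, -√2/2], [√2/2, √2/2]]; R·(2, -2) = (2.8284, 0.0000)

Rotation matrix formula: R(θ) = [[cos θ, -sin θ], [sin θ, cos θ]]
For θ = 45°:
cos(45°) = √2/2
sin(45°) = √2/2
R = [[√2/2, -√2/2], [√2/2, √2/2]]
Apply to (2, -2): [√2/2·2 + (-√2/2)·-2, √2/2·2 + √2/2·-2] = (2.8284, 0.0000)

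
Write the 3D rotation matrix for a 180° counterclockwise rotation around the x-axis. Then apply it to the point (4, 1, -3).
R = [[1, 0, 0], [0, -1, 0], [0, 0, -1]]; R·(4, 1, -3) = (4, -1, 3)

Rotation matrix for 180° around x-axis:
cos(180°) = -1, sin(180°) = 0
R = [[1, 0, 0], [0, -1, 0], [0, 0, -1]]
Apply to (4, 1, -3): R·[4, 1, -3]ᵀ = (4, -1, 3)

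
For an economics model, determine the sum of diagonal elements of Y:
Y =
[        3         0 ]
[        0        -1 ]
tr(Y) = 3 - 1 = 2

The trace of a square matrix is the sum of its diagonal entries.
Diagonal entries of Y: Y[0][0] = 3, Y[1][1] = -1.
tr(Y) = 3 - 1 = 2.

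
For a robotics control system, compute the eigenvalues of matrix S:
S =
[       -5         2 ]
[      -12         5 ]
λ = -1, 1

Solve det(S - λI) = 0. For a 2×2 matrix the characteristic equation is λ² - (trace)λ + det = 0.
trace(S) = a + d = -5 + 5 = 0.
det(S) = a*d - b*c = (-5)*(5) - (2)*(-12) = -25 + 24 = -1.
Characteristic equation: λ² - (0)λ + (-1) = 0.
Discriminant = (0)² - 4*(-1) = 0 + 4 = 4.
λ = (0 ± √4) / 2 = (0 ± 2) / 2 = -1, 1.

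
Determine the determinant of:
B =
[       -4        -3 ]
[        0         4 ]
det(B) = -16

For a 2×2 matrix [[a, b], [c, d]], det = a*d - b*c.
det(B) = (-4)*(4) - (-3)*(0) = -16 - 0 = -16.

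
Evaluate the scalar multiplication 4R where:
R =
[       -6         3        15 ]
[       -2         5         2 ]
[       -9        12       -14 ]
4R =
[      -24        12        60 ]
[       -8        20         8 ]
[      -36        48       -56 ]

Scalar multiplication is elementwise: (4R)[i][j] = 4 * R[i][j].
  (4R)[0][0] = 4 * (-6) = -24
  (4R)[0][1] = 4 * (3) = 12
  (4R)[0][2] = 4 * (15) = 60
  (4R)[1][0] = 4 * (-2) = -8
  (4R)[1][1] = 4 * (5) = 20
  (4R)[1][2] = 4 * (2) = 8
  (4R)[2][0] = 4 * (-9) = -36
  (4R)[2][1] = 4 * (12) = 48
  (4R)[2][2] = 4 * (-14) = -56
4R =
[      -24        12        60 ]
[       -8        20         8 ]
[      -36        48       -56 ]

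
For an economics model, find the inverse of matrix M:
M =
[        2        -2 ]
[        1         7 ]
det(M) = 16
M⁻¹ =
[     7/16       1/8 ]
[    -1/16       1/8 ]

For a 2×2 matrix M = [[a, b], [c, d]] with det(M) ≠ 0, M⁻¹ = (1/det(M)) * [[d, -b], [-c, a]].
det(M) = (2)*(7) - (-2)*(1) = 14 + 2 = 16.
M⁻¹ = (1/16) * [[7, 2], [-1, 2]].
Dividing each entry by 16 and reducing:
M⁻¹ =
[     7/16       1/8 ]
[    -1/16       1/8 ]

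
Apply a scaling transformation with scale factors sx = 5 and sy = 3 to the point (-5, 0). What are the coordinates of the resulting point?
(-25, 0)

Scaling matrix:
[[5, 0], [0, 3]]
Result: (-5 × 5, 0 × 3) = (-25, 0)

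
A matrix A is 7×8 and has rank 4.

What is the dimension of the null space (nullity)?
4

The rank-nullity theorem for an m×n matrix states:
rank(A) + nullity(A) = n (the number of columns).
Here n = 8 and rank(A) = 4, so nullity(A) = 8 - 4 = 4.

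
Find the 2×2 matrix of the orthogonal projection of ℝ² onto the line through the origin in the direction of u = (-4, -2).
[[4/5, 2/5], [2/5, 1/5]]

The orthogonal projection onto the line spanned by a nonzero vector u = (a, b) has matrix P = (u uᵀ) / (uᵀ u) = (1/(a² + b²)) · [[a², ab], [ab, b²]].
Here u = (-4, -2), so a² + b² = 16 + 4 = 20.
P = (1/20) · [[16, 8], [8, 4]] = [[4/5, 2/5], [2/5, 1/5]].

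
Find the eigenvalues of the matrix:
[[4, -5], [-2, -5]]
λ = -6 and λ = 5

Characteristic equation: det(A - λI) = 0
λ² - (trace)λ + (det) = 0
λ² - (-1)λ + (-30) = 0
λ² + 1λ - 30 = 0
Solving: λ = -6, 5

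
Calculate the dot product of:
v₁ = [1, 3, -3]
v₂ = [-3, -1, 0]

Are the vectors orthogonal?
-6, No

The dot product is the sum of products of corresponding components.
v₁·v₂ = (1)*(-3) + (3)*(-1) + (-3)*(0) = -3 - 3 + 0 = -6.
Two vectors are orthogonal iff their dot product is 0; here the dot product is -6, so the vectors are not orthogonal.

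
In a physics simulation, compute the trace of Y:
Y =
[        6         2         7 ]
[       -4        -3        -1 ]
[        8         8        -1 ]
tr(Y) = 6 - 3 - 1 = 2

The trace of a square matrix is the sum of its diagonal entries.
Diagonal entries of Y: Y[0][0] = 6, Y[1][1] = -3, Y[2][2] = -1.
tr(Y) = 6 - 3 - 1 = 2.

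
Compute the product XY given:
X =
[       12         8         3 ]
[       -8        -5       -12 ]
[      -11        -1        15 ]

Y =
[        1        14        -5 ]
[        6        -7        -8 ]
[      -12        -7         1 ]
XY =
[       24        91      -121 ]
[      106         7        68 ]
[     -197      -252        78 ]

Matrix multiplication: (XY)[i][j] = sum over k of X[i][k] * Y[k][j].
  (XY)[0][0] = (12)*(1) + (8)*(6) + (3)*(-12) = 24
  (XY)[0][1] = (12)*(14) + (8)*(-7) + (3)*(-7) = 91
  (XY)[0][2] = (12)*(-5) + (8)*(-8) + (3)*(1) = -121
  (XY)[1][0] = (-8)*(1) + (-5)*(6) + (-12)*(-12) = 106
  (XY)[1][1] = (-8)*(14) + (-5)*(-7) + (-12)*(-7) = 7
  (XY)[1][2] = (-8)*(-5) + (-5)*(-8) + (-12)*(1) = 68
  (XY)[2][0] = (-11)*(1) + (-1)*(6) + (15)*(-12) = -197
  (XY)[2][1] = (-11)*(14) + (-1)*(-7) + (15)*(-7) = -252
  (XY)[2][2] = (-11)*(-5) + (-1)*(-8) + (15)*(1) = 78
XY =
[       24        91      -121 ]
[      106         7        68 ]
[     -197      -252        78 ]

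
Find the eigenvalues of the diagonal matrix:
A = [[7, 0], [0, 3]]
λ₁ = 7, λ₂ = 3

The characteristic polynomial of A is det(A - λI) = (7 - λ)(3 - λ) = 0.
The roots are λ = 7 and λ = 3, so the eigenvalues are the diagonal entries.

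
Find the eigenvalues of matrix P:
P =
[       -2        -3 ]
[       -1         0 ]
λ = -3, 1

Solve det(P - λI) = 0. For a 2×2 matrix the characteristic equation is λ² - (trace)λ + det = 0.
trace(P) = a + d = -2 + 0 = -2.
det(P) = a*d - b*c = (-2)*(0) - (-3)*(-1) = 0 - 3 = -3.
Characteristic equation: λ² - (-2)λ + (-3) = 0.
Discriminant = (-2)² - 4*(-3) = 4 + 12 = 16.
λ = (-2 ± √16) / 2 = (-2 ± 4) / 2 = -3, 1.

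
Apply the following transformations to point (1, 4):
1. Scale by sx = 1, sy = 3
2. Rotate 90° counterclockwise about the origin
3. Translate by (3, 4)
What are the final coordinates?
(-9, 5)

Step 1: Scale → (1, 12)
Step 2: Rotate 90° → (-12, 1)
Step 3: Translate → (-9, 5)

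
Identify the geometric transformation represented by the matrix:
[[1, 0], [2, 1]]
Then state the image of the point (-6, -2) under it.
vertical shear with factor 2; image of (-6, -2) is (-6, -14)

The matrix [[1, 0], [k, 1]] sends (x, y) to (x, 2x + y), leaving the x-coordinate fixed: a vertical shear.
The matrix [[1, 0], [2, 1]] represents: vertical shear with factor 2.
Applying it to (-6, -2): [1·-6 + 0·-2, 2·-6 + 1·-2] = (-6, -14).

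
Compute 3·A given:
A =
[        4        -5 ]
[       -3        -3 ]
3A =
[       12       -15 ]
[       -9        -9 ]

Scalar multiplication is elementwise: (3A)[i][j] = 3 * A[i][j].
  (3A)[0][0] = 3 * (4) = 12
  (3A)[0][1] = 3 * (-5) = -15
  (3A)[1][0] = 3 * (-3) = -9
  (3A)[1][1] = 3 * (-3) = -9
3A =
[       12       -15 ]
[       -9        -9 ]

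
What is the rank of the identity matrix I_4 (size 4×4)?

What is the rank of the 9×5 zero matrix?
rank(I_4) = 4, rank(0) = 0

The identity I_4 has 4 columns that are the standard basis vectors e_1, …, e_4. These are linearly independent, so all 4 columns are pivots and rank(I_4) = 4.
The 9×5 zero matrix has every entry zero, so every row is the zero row and there are no pivots; rank(0) = 0.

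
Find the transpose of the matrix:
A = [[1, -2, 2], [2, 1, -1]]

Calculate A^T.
[[1, 2], [-2, 1], [2, -1]]

The transpose sends entry (i,j) to (j,i); rows become columns.
Row 0 of A: [1, -2, 2] -> column 0 of A^T.
Row 1 of A: [2, 1, -1] -> column 1 of A^T.
A^T = [[1, 2], [-2, 1], [2, -1]]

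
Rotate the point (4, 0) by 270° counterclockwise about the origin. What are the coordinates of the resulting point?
(0, -4)

Rotation matrix R(θ) = [[cos θ, -sin θ], [sin θ, cos θ]]; for θ = 270°:
R = [[0, 1], [-1, 0]]
Result: R × [4, 0]ᵀ = [0·4 + (1)·0, -1·4 + (0)·0]ᵀ = (0, -4)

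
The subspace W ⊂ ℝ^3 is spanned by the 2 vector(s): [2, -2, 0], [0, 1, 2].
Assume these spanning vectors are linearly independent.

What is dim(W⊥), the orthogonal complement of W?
dim(W⊥) = 1

For any subspace W of ℝ^n, dim(W) + dim(W⊥) = n (the whole-space dimension).
Here the given 2 vectors are linearly independent, so dim(W) = 2.
Thus dim(W⊥) = n - dim(W) = 3 - 2 = 1.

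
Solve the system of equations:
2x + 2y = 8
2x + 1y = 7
x = 3, y = 1

Use elimination (row reduction):
Equation 1: 2x + 2y = 8.
Equation 2: 2x + 1y = 7.
Multiply Eq1 by 2 and Eq2 by 2: 4x + 4y = 16;  4x + 2y = 14.
Subtract: (-2)y = -2, so y = 1.
Back-substitute into Eq1: 2x + 2*(1) = 8, so x = 3.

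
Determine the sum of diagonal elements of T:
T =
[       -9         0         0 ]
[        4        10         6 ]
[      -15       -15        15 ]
tr(T) = -9 + 10 + 15 = 16

The trace of a square matrix is the sum of its diagonal entries.
Diagonal entries of T: T[0][0] = -9, T[1][1] = 10, T[2][2] = 15.
tr(T) = -9 + 10 + 15 = 16.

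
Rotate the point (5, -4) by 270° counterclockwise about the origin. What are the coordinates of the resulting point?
(-4, -5)

Rotation matrix R(θ) = [[cos θ, -sin θ], [sin θ, cos θ]]; for θ = 270°:
R = [[0, 1], [-1, 0]]
Result: R × [5, -4]ᵀ = [0·5 + (1)·-4, -1·5 + (0)·-4]ᵀ = (-4, -5)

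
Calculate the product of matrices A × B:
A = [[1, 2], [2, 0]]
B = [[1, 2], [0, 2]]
[[1, 6], [2, 4]]

Matrix multiplication:
C[0][0] = 1×1 + 2×0 = 1
C[0][1] = 1×2 + 2×2 = 6
C[1][0] = 2×1 + 0×0 = 2
C[1][1] = 2×2 + 0×2 = 4
Result: [[1, 6], [2, 4]]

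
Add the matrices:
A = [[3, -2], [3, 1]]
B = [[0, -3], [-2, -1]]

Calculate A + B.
[[3, -5], [1, 0]]

Add corresponding elements:
(3)+(0)=3
(-2)+(-3)=-5
(3)+(-2)=1
(1)+(-1)=0
A + B = [[3, -5], [1, 0]]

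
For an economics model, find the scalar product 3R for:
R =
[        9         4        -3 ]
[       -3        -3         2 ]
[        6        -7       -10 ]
3R =
[       27        12        -9 ]
[       -9        -9         6 ]
[       18       -21       -30 ]

Scalar multiplication is elementwise: (3R)[i][j] = 3 * R[i][j].
  (3R)[0][0] = 3 * (9) = 27
  (3R)[0][1] = 3 * (4) = 12
  (3R)[0][2] = 3 * (-3) = -9
  (3R)[1][0] = 3 * (-3) = -9
  (3R)[1][1] = 3 * (-3) = -9
  (3R)[1][2] = 3 * (2) = 6
  (3R)[2][0] = 3 * (6) = 18
  (3R)[2][1] = 3 * (-7) = -21
  (3R)[2][2] = 3 * (-10) = -30
3R =
[       27        12        -9 ]
[       -9        -9         6 ]
[       18       -21       -30 ]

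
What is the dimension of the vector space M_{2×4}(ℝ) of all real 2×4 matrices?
Dimension = 8

A real 2×4 matrix is determined by its 2·4 = 8 independent entries.
A standard basis is {E_ij : 1 ≤ i ≤ 2, 1 ≤ j ≤ 4}, where E_ij has a 1 in position (i, j) and 0 elsewhere — there are 8 such matrices, and they are linearly independent and span M_{2×4}(ℝ).
Therefore dim(M_{2×4}(ℝ)) = 8.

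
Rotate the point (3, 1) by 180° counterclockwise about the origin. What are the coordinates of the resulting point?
(-3, -1)

Rotation matrix R(θ) = [[cos θ, -sin θ], [sin θ, cos θ]]; for θ = 180°:
R = [[-1, 0], [0, -1]]
Result: R × [3, 1]ᵀ = [-1·3 + (0)·1, 0·3 + (-1)·1]ᵀ = (-3, -1)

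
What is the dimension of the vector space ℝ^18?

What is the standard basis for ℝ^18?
Dimension = 18; standard basis = {e_1, e_2, e_3, …, e_18}

ℝ^18 is the space of 18-tuples of real numbers; its dimension is 18.
The standard basis consists of 18 vectors: e_1, e_2, e_3, …, e_18, where e_i is the vector with 1 in position i and 0 elsewhere.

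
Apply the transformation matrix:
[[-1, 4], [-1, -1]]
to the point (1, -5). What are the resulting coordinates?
(-21, 4)

Matrix multiplication:
[[-1, 4], [-1, -1]] × [1, -5]ᵀ
= [-1×1 + 4×-5, -1×1 + -1×-5]ᵀ
= [-21.0000, 4.0000]ᵀ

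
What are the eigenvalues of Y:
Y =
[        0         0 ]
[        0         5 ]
λ = 0, 5

Solve det(Y - λI) = 0. For a 2×2 matrix the characteristic equation is λ² - (trace)λ + det = 0.
trace(Y) = a + d = 0 + 5 = 5.
det(Y) = a*d - b*c = (0)*(5) - (0)*(0) = 0 - 0 = 0.
Characteristic equation: λ² - (5)λ + (0) = 0.
Discriminant = (5)² - 4*(0) = 25 - 0 = 25.
λ = (5 ± √25) / 2 = (5 ± 5) / 2 = 0, 5.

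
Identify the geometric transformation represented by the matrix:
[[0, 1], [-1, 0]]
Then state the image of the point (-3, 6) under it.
rotation by 90° clockwise (i.e., 270° counterclockwise); image of (-3, 6) is (6, 3)

This matches the form [[cos θ, -sin θ], [sin θ, cos θ]] of a rotation matrix; reading off cos θ and sin θ gives the angle.
The matrix [[0, 1], [-1, 0]] represents: rotation by 90° clockwise (i.e., 270° counterclockwise).
Applying it to (-3, 6): [0·-3 + 1·6, -1·-3 + 0·6] = (6, 3).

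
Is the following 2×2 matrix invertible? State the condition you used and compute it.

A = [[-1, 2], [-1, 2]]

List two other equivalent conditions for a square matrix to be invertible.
No, not invertible; det(A) = 0 (two rows are equal, so the rows are linearly dependent). Equivalent conditions (failing for this A): rank(A) < 2; Ax = 0 has non-trivial solutions; 0 is an eigenvalue; the columns are linearly dependent.

To check invertibility, compute det(A).
In this matrix, row 0 and the last row are identical, so one row is a scalar multiple of another and the rows are linearly dependent.
A matrix with linearly dependent rows has det = 0 and is not invertible.
Equivalent failed conditions:
- rank(A) < 2.
- Ax = 0 has non-trivial solutions.
- 0 is an eigenvalue.
- The columns are linearly dependent.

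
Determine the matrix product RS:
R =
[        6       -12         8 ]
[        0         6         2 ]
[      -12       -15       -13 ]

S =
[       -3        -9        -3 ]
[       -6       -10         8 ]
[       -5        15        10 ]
RS =
[       14       186       -34 ]
[      -46       -30        68 ]
[      191        63      -214 ]

Matrix multiplication: (RS)[i][j] = sum over k of R[i][k] * S[k][j].
  (RS)[0][0] = (6)*(-3) + (-12)*(-6) + (8)*(-5) = 14
  (RS)[0][1] = (6)*(-9) + (-12)*(-10) + (8)*(15) = 186
  (RS)[0][2] = (6)*(-3) + (-12)*(8) + (8)*(10) = -34
  (RS)[1][0] = (0)*(-3) + (6)*(-6) + (2)*(-5) = -46
  (RS)[1][1] = (0)*(-9) + (6)*(-10) + (2)*(15) = -30
  (RS)[1][2] = (0)*(-3) + (6)*(8) + (2)*(10) = 68
  (RS)[2][0] = (-12)*(-3) + (-15)*(-6) + (-13)*(-5) = 191
  (RS)[2][1] = (-12)*(-9) + (-15)*(-10) + (-13)*(15) = 63
  (RS)[2][2] = (-12)*(-3) + (-15)*(8) + (-13)*(10) = -214
RS =
[       14       186       -34 ]
[      -46       -30        68 ]
[      191        63      -214 ]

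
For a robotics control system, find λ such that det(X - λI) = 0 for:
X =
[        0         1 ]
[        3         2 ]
λ = -1, 3

Solve det(X - λI) = 0. For a 2×2 matrix the characteristic equation is λ² - (trace)λ + det = 0.
trace(X) = a + d = 0 + 2 = 2.
det(X) = a*d - b*c = (0)*(2) - (1)*(3) = 0 - 3 = -3.
Characteristic equation: λ² - (2)λ + (-3) = 0.
Discriminant = (2)² - 4*(-3) = 4 + 12 = 16.
λ = (2 ± √16) / 2 = (2 ± 4) / 2 = -1, 3.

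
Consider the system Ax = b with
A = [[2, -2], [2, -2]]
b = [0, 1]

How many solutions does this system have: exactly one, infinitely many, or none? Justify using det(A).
No solution

det(A) = (2)*(-2) - (-2)*(2) = 0, so A is singular.
The column space of A is span(column 1) = span([2, 2]).
b = [0, 1] is not a scalar multiple of column 1, so b ∉ column space and the system is inconsistent — no solution.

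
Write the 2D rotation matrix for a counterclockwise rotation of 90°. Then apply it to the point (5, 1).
R = [[0, -1], [1, 0]]; R·(5, 1) = (-1, 5)

Rotation matrix formula: R(θ) = [[cos θ, -sin θ], [sin θ, cos θ]]
For θ = 90°:
cos(90°) = 0
sin(90°) = 1
R = [[0, -1], [1, 0]]
Apply to (5, 1): [0·5 + (-1)·1, 1·5 + 0·1] = (-1, 5)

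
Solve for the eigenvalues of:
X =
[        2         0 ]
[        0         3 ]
λ = 2, 3

Solve det(X - λI) = 0. For a 2×2 matrix the characteristic equation is λ² - (trace)λ + det = 0.
trace(X) = a + d = 2 + 3 = 5.
det(X) = a*d - b*c = (2)*(3) - (0)*(0) = 6 - 0 = 6.
Characteristic equation: λ² - (5)λ + (6) = 0.
Discriminant = (5)² - 4*(6) = 25 - 24 = 1.
λ = (5 ± √1) / 2 = (5 ± 1) / 2 = 2, 3.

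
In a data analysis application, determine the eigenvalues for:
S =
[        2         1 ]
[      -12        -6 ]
λ = -4, 0

Solve det(S - λI) = 0. For a 2×2 matrix the characteristic equation is λ² - (trace)λ + det = 0.
trace(S) = a + d = 2 - 6 = -4.
det(S) = a*d - b*c = (2)*(-6) - (1)*(-12) = -12 + 12 = 0.
Characteristic equation: λ² - (-4)λ + (0) = 0.
Discriminant = (-4)² - 4*(0) = 16 - 0 = 16.
λ = (-4 ± √16) / 2 = (-4 ± 4) / 2 = -4, 0.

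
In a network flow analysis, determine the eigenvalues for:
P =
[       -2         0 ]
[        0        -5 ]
λ = -5, -2

Solve det(P - λI) = 0. For a 2×2 matrix the characteristic equation is λ² - (trace)λ + det = 0.
trace(P) = a + d = -2 - 5 = -7.
det(P) = a*d - b*c = (-2)*(-5) - (0)*(0) = 10 - 0 = 10.
Characteristic equation: λ² - (-7)λ + (10) = 0.
Discriminant = (-7)² - 4*(10) = 49 - 40 = 9.
λ = (-7 ± √9) / 2 = (-7 ± 3) / 2 = -5, -2.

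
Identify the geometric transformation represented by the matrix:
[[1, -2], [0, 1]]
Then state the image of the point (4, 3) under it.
horizontal shear with factor -2; image of (4, 3) is (-2, 3)

The matrix [[1, k], [0, 1]] sends (x, y) to (x + -2y, y), leaving the y-coordinate fixed: a horizontal shear.
The matrix [[1, -2], [0, 1]] represents: horizontal shear with factor -2.
Applying it to (4, 3): [1·4 + -2·3, 0·4 + 1·3] = (-2, 3).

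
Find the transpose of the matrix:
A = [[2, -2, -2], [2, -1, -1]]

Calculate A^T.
[[2, 2], [-2, -1], [-2, -1]]

The transpose sends entry (i,j) to (j,i); rows become columns.
Row 0 of A: [2, -2, -2] -> column 0 of A^T.
Row 1 of A: [2, -1, -1] -> column 1 of A^T.
A^T = [[2, 2], [-2, -1], [-2, -1]]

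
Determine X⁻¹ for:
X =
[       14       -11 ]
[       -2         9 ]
det(X) = 104
X⁻¹ =
[    9/104    11/104 ]
[     1/52      7/52 ]

For a 2×2 matrix X = [[a, b], [c, d]] with det(X) ≠ 0, X⁻¹ = (1/det(X)) * [[d, -b], [-c, a]].
det(X) = (14)*(9) - (-11)*(-2) = 126 - 22 = 104.
X⁻¹ = (1/104) * [[9, 11], [2, 14]].
Dividing each entry by 104 and reducing:
X⁻¹ =
[    9/104    11/104 ]
[     1/52      7/52 ]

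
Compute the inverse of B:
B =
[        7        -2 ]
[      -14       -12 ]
det(B) = -112
B⁻¹ =
[     3/28     -1/56 ]
[     -1/8     -1/16 ]

For a 2×2 matrix B = [[a, b], [c, d]] with det(B) ≠ 0, B⁻¹ = (1/det(B)) * [[d, -b], [-c, a]].
det(B) = (7)*(-12) - (-2)*(-14) = -84 - 28 = -112.
B⁻¹ = (1/-112) * [[-12, 2], [14, 7]].
Dividing each entry by -112 and reducing:
B⁻¹ =
[     3/28     -1/56 ]
[     -1/8     -1/16 ]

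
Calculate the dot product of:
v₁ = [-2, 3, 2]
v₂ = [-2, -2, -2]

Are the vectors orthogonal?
-6, No

The dot product is the sum of products of corresponding components.
v₁·v₂ = (-2)*(-2) + (3)*(-2) + (2)*(-2) = 4 - 6 - 4 = -6.
Two vectors are orthogonal iff their dot product is 0; here the dot product is -6, so the vectors are not orthogonal.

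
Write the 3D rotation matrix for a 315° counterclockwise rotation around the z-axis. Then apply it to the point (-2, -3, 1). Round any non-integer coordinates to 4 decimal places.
R = [[√2/2, √2/2, 0], [-√2/2, √2/2, 0], [0, 0, 1]]; R·(-2, -3, 1) = (-3.5355, -0.7071, 1.0000)

Rotation matrix for 315° around z-axis:
cos(315°) = √2/2, sin(315°) = -√2/2
R = [[√2/2, √2/2, 0], [-√2/2, √2/2, 0], [0, 0, 1]]
Apply to (-2, -3, 1): R·[-2, -3, 1]ᵀ = (-3.5355, -0.7071, 1.0000)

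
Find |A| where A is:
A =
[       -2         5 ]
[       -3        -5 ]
det(A) = 25

For a 2×2 matrix [[a, b], [c, d]], det = a*d - b*c.
det(A) = (-2)*(-5) - (5)*(-3) = 10 + 15 = 25.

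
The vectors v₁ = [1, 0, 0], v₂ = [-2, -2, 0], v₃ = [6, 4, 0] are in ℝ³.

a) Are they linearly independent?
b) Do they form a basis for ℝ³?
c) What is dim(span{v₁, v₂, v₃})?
Not independent, not a basis, dim(span) = 2

Check whether v₃ can be written as a linear combination of v₁ and v₂.
v₃ = (2)·v₁ + (-2)·v₂ = [6, 4, 0], so the three vectors are linearly dependent.
Thus they do not form a basis for ℝ³, and dim(span{v₁, v₂, v₃}) = 2 (spanned by v₁ and v₂).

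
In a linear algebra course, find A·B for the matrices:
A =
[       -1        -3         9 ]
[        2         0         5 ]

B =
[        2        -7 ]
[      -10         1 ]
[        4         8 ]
AB =
[       64        76 ]
[       24        26 ]

Matrix multiplication: (AB)[i][j] = sum over k of A[i][k] * B[k][j].
  (AB)[0][0] = (-1)*(2) + (-3)*(-10) + (9)*(4) = 64
  (AB)[0][1] = (-1)*(-7) + (-3)*(1) + (9)*(8) = 76
  (AB)[1][0] = (2)*(2) + (0)*(-10) + (5)*(4) = 24
  (AB)[1][1] = (2)*(-7) + (0)*(1) + (5)*(8) = 26
AB =
[       64        76 ]
[       24        26 ]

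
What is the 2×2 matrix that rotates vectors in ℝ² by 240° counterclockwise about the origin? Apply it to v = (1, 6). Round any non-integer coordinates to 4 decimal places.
R = [[-1/2, √3/2], [-√3/2, -1/2]]; R·v = (4.6962, -3.8660)

A counterclockwise rotation by angle θ in ℝ² has matrix R(θ) = [[cos θ, -sin θ], [sin θ, cos θ]].
For θ = 240°: cos θ = -1/2, sin θ = -√3/2.
R(240°) = [[-1/2, √3/2], [-√3/2, -1/2]].
R·v = [-1/2·1 + (√3/2)·6, -√3/2·1 + -1/2·6] = (4.6962, -3.8660).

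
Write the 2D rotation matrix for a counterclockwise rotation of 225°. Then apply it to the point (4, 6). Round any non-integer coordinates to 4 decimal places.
R = [[-√2/2, √2/2], [-√2/2, -√2/2]]; R·(4, 6) = (1.4142, -7.0711)

Rotation matrix formula: R(θ) = [[cos θ, -sin θ], [sin θ, cos θ]]
For θ = 225°:
cos(225°) = -√2/2
sin(225°) = -√2/2
R = [[-√2/2, √2/2], [-√2/2, -√2/2]]
Apply to (4, 6): [-√2/2·4 + (√2/2)·6, -√2/2·4 + -√2/2·6] = (1.4142, -7.0711)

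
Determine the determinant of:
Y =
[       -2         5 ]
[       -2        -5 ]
det(Y) = 20

For a 2×2 matrix [[a, b], [c, d]], det = a*d - b*c.
det(Y) = (-2)*(-5) - (5)*(-2) = 10 + 10 = 20.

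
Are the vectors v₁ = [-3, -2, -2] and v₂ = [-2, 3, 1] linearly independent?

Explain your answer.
Yes, linearly independent

Two vectors are linearly dependent iff one is a scalar multiple of the other.
No single scalar k satisfies v₂ = k·v₁ (the ratios of corresponding entries disagree), so v₁ and v₂ are linearly independent.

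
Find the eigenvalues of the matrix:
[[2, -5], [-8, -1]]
λ = -6 and λ = 7

Characteristic equation: det(A - λI) = 0
λ² - (trace)λ + (det) = 0
λ² - (1)λ + (-42) = 0
λ² - 1λ - 42 = 0
Solving: λ = -6, 7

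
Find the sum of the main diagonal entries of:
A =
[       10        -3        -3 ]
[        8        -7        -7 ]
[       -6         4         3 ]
tr(A) = 10 - 7 + 3 = 6

The trace of a square matrix is the sum of its diagonal entries.
Diagonal entries of A: A[0][0] = 10, A[1][1] = -7, A[2][2] = 3.
tr(A) = 10 - 7 + 3 = 6.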